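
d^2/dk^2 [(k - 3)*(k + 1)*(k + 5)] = 6*k + 6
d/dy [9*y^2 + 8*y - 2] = 18*y + 8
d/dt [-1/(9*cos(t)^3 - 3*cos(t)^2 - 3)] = (2 - 9*cos(t))*sin(t)*cos(t)/(3*(-3*cos(t)^3 + cos(t)^2 + 1)^2)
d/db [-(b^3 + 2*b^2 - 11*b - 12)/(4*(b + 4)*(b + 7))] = (-b^2 - 14*b + 11)/(4*(b^2 + 14*b + 49))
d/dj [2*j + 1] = 2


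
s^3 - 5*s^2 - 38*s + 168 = (s - 7)*(s - 4)*(s + 6)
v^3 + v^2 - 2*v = v*(v - 1)*(v + 2)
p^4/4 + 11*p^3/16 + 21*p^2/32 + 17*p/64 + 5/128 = (p/2 + 1/4)^2*(p + 1/2)*(p + 5/4)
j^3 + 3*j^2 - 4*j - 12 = (j - 2)*(j + 2)*(j + 3)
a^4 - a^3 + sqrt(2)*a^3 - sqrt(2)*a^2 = a^2*(a - 1)*(a + sqrt(2))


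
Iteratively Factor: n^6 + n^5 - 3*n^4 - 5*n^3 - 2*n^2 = (n)*(n^5 + n^4 - 3*n^3 - 5*n^2 - 2*n) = n*(n + 1)*(n^4 - 3*n^2 - 2*n) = n*(n - 2)*(n + 1)*(n^3 + 2*n^2 + n) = n*(n - 2)*(n + 1)^2*(n^2 + n) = n^2*(n - 2)*(n + 1)^2*(n + 1)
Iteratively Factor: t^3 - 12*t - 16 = (t - 4)*(t^2 + 4*t + 4) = (t - 4)*(t + 2)*(t + 2)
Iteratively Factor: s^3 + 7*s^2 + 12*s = (s + 3)*(s^2 + 4*s) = s*(s + 3)*(s + 4)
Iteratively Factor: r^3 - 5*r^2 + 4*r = (r - 1)*(r^2 - 4*r) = r*(r - 1)*(r - 4)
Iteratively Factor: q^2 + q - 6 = (q - 2)*(q + 3)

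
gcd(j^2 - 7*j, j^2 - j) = j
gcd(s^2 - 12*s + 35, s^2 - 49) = s - 7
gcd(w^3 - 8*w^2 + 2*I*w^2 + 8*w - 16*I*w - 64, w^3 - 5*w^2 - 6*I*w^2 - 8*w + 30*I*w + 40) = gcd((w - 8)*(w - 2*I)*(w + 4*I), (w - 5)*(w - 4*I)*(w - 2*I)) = w - 2*I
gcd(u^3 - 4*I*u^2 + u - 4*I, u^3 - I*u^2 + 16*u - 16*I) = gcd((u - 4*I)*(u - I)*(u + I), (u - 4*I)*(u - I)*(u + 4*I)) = u^2 - 5*I*u - 4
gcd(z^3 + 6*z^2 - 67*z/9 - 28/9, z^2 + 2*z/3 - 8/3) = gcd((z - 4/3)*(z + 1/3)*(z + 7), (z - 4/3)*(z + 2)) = z - 4/3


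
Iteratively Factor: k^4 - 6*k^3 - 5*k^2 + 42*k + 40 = (k - 5)*(k^3 - k^2 - 10*k - 8) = (k - 5)*(k + 1)*(k^2 - 2*k - 8) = (k - 5)*(k + 1)*(k + 2)*(k - 4)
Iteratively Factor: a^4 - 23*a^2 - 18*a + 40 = (a + 2)*(a^3 - 2*a^2 - 19*a + 20) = (a - 5)*(a + 2)*(a^2 + 3*a - 4) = (a - 5)*(a + 2)*(a + 4)*(a - 1)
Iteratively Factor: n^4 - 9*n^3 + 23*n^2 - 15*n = (n - 3)*(n^3 - 6*n^2 + 5*n) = n*(n - 3)*(n^2 - 6*n + 5) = n*(n - 5)*(n - 3)*(n - 1)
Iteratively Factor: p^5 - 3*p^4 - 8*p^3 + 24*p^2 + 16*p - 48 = (p + 2)*(p^4 - 5*p^3 + 2*p^2 + 20*p - 24) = (p + 2)^2*(p^3 - 7*p^2 + 16*p - 12) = (p - 2)*(p + 2)^2*(p^2 - 5*p + 6) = (p - 2)^2*(p + 2)^2*(p - 3)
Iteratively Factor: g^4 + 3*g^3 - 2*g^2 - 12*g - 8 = (g + 2)*(g^3 + g^2 - 4*g - 4) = (g + 2)^2*(g^2 - g - 2) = (g - 2)*(g + 2)^2*(g + 1)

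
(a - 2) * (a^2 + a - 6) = a^3 - a^2 - 8*a + 12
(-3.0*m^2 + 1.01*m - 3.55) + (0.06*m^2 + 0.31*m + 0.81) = -2.94*m^2 + 1.32*m - 2.74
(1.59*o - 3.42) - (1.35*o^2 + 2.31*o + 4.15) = -1.35*o^2 - 0.72*o - 7.57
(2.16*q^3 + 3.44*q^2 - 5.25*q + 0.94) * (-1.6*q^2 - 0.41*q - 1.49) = -3.456*q^5 - 6.3896*q^4 + 3.7712*q^3 - 4.4771*q^2 + 7.4371*q - 1.4006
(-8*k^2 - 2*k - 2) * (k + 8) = -8*k^3 - 66*k^2 - 18*k - 16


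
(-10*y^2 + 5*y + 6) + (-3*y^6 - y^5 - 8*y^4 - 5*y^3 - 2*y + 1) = -3*y^6 - y^5 - 8*y^4 - 5*y^3 - 10*y^2 + 3*y + 7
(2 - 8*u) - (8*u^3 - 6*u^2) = -8*u^3 + 6*u^2 - 8*u + 2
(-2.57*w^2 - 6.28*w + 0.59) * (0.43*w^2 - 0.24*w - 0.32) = -1.1051*w^4 - 2.0836*w^3 + 2.5833*w^2 + 1.868*w - 0.1888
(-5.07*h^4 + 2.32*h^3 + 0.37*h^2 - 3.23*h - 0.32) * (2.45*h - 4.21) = -12.4215*h^5 + 27.0287*h^4 - 8.8607*h^3 - 9.4712*h^2 + 12.8143*h + 1.3472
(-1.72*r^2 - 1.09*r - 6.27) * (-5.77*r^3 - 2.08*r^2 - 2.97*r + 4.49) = 9.9244*r^5 + 9.8669*r^4 + 43.5535*r^3 + 8.5561*r^2 + 13.7278*r - 28.1523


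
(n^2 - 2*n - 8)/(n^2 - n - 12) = (n + 2)/(n + 3)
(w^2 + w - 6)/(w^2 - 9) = (w - 2)/(w - 3)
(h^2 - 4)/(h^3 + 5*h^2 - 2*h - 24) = (h + 2)/(h^2 + 7*h + 12)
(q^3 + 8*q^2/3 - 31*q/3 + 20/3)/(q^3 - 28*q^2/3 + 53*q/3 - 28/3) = (q + 5)/(q - 7)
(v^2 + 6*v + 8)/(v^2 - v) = (v^2 + 6*v + 8)/(v*(v - 1))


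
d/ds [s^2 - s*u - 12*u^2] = 2*s - u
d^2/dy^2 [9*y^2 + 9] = 18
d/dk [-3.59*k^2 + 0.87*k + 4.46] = 0.87 - 7.18*k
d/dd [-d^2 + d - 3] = 1 - 2*d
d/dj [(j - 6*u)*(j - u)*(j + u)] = 3*j^2 - 12*j*u - u^2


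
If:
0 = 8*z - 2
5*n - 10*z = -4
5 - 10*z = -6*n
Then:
No Solution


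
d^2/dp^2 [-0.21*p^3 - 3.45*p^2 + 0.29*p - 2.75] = -1.26*p - 6.9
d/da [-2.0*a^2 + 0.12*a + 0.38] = 0.12 - 4.0*a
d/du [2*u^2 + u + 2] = 4*u + 1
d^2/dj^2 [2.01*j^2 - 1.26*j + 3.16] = 4.02000000000000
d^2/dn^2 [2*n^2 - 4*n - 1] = 4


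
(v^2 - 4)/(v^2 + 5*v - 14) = (v + 2)/(v + 7)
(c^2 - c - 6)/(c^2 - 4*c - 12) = (c - 3)/(c - 6)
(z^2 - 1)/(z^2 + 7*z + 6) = (z - 1)/(z + 6)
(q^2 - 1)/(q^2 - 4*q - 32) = (1 - q^2)/(-q^2 + 4*q + 32)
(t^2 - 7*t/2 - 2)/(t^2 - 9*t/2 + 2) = (2*t + 1)/(2*t - 1)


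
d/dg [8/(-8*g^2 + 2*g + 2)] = 4*(8*g - 1)/(-4*g^2 + g + 1)^2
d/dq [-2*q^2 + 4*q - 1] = 4 - 4*q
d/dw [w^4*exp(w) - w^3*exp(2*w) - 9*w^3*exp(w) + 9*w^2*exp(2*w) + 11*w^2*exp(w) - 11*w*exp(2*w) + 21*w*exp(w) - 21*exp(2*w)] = (w^4 - 2*w^3*exp(w) - 5*w^3 + 15*w^2*exp(w) - 16*w^2 - 4*w*exp(w) + 43*w - 53*exp(w) + 21)*exp(w)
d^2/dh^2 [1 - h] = 0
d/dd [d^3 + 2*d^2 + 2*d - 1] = 3*d^2 + 4*d + 2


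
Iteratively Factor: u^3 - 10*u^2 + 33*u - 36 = (u - 3)*(u^2 - 7*u + 12) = (u - 3)^2*(u - 4)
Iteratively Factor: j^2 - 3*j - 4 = (j - 4)*(j + 1)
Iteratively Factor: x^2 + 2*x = (x)*(x + 2)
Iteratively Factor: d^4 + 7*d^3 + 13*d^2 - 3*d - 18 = (d - 1)*(d^3 + 8*d^2 + 21*d + 18) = (d - 1)*(d + 3)*(d^2 + 5*d + 6) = (d - 1)*(d + 3)^2*(d + 2)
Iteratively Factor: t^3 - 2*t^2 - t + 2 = (t - 1)*(t^2 - t - 2) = (t - 2)*(t - 1)*(t + 1)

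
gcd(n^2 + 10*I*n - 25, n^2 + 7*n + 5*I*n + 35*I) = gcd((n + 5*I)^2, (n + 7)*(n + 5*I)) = n + 5*I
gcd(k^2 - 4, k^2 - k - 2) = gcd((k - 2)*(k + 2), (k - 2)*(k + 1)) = k - 2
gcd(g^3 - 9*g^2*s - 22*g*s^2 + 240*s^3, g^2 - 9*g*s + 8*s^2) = -g + 8*s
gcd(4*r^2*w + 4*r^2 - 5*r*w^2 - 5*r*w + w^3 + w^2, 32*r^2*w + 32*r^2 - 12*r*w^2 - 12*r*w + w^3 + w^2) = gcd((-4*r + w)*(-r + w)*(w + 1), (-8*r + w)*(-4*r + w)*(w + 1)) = 4*r*w + 4*r - w^2 - w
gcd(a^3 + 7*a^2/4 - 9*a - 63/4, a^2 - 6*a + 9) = a - 3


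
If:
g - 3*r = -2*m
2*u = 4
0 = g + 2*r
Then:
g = -2*r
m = 5*r/2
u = 2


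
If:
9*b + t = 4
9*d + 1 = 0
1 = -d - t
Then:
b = 44/81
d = -1/9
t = -8/9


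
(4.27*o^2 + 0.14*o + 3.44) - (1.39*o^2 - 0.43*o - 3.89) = 2.88*o^2 + 0.57*o + 7.33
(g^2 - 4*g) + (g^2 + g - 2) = 2*g^2 - 3*g - 2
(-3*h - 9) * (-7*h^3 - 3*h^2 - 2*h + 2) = 21*h^4 + 72*h^3 + 33*h^2 + 12*h - 18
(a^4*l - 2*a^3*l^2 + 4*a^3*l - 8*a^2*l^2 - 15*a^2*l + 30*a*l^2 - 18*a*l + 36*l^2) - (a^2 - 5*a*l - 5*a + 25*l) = a^4*l - 2*a^3*l^2 + 4*a^3*l - 8*a^2*l^2 - 15*a^2*l - a^2 + 30*a*l^2 - 13*a*l + 5*a + 36*l^2 - 25*l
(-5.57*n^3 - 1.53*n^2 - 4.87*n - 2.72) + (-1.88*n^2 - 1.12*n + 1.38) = -5.57*n^3 - 3.41*n^2 - 5.99*n - 1.34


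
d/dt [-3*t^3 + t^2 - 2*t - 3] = -9*t^2 + 2*t - 2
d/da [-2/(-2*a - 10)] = -1/(a + 5)^2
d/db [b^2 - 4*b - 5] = 2*b - 4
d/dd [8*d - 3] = 8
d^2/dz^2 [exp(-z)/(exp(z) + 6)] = ((exp(z) + 6)^2 + (exp(z) + 6)*exp(z) + 2*exp(2*z))*exp(-z)/(exp(z) + 6)^3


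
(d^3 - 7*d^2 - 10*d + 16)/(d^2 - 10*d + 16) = (d^2 + d - 2)/(d - 2)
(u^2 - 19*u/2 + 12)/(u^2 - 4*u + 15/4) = 2*(u - 8)/(2*u - 5)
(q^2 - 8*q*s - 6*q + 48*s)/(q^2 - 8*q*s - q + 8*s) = (q - 6)/(q - 1)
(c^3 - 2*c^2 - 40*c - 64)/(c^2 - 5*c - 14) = (c^2 - 4*c - 32)/(c - 7)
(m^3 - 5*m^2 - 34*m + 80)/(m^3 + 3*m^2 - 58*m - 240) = (m - 2)/(m + 6)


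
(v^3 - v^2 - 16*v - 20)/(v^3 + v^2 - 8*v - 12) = (v - 5)/(v - 3)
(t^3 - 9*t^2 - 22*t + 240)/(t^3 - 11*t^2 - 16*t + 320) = (t - 6)/(t - 8)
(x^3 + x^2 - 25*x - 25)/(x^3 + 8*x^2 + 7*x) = (x^2 - 25)/(x*(x + 7))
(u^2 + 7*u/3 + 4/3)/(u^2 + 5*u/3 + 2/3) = (3*u + 4)/(3*u + 2)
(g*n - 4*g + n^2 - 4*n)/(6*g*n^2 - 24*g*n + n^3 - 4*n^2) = (g + n)/(n*(6*g + n))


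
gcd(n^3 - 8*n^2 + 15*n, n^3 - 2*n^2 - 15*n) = n^2 - 5*n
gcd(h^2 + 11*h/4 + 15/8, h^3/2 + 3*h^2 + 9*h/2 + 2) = 1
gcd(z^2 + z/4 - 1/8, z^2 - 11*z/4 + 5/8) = z - 1/4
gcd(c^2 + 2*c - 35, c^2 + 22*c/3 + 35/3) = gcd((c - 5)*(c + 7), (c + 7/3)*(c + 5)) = 1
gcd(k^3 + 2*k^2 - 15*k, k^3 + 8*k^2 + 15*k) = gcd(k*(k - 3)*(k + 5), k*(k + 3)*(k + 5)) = k^2 + 5*k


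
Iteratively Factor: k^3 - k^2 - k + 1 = (k - 1)*(k^2 - 1) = (k - 1)*(k + 1)*(k - 1)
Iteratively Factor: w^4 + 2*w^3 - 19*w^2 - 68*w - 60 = (w + 3)*(w^3 - w^2 - 16*w - 20) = (w - 5)*(w + 3)*(w^2 + 4*w + 4) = (w - 5)*(w + 2)*(w + 3)*(w + 2)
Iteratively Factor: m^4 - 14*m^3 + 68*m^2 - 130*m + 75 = (m - 3)*(m^3 - 11*m^2 + 35*m - 25) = (m - 3)*(m - 1)*(m^2 - 10*m + 25) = (m - 5)*(m - 3)*(m - 1)*(m - 5)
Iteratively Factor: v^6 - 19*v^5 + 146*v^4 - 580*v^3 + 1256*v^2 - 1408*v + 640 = (v - 4)*(v^5 - 15*v^4 + 86*v^3 - 236*v^2 + 312*v - 160) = (v - 4)*(v - 2)*(v^4 - 13*v^3 + 60*v^2 - 116*v + 80) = (v - 5)*(v - 4)*(v - 2)*(v^3 - 8*v^2 + 20*v - 16) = (v - 5)*(v - 4)*(v - 2)^2*(v^2 - 6*v + 8) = (v - 5)*(v - 4)*(v - 2)^3*(v - 4)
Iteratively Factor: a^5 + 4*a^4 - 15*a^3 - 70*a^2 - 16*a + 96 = (a - 1)*(a^4 + 5*a^3 - 10*a^2 - 80*a - 96) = (a - 1)*(a + 3)*(a^3 + 2*a^2 - 16*a - 32) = (a - 1)*(a + 2)*(a + 3)*(a^2 - 16) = (a - 4)*(a - 1)*(a + 2)*(a + 3)*(a + 4)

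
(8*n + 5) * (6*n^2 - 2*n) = 48*n^3 + 14*n^2 - 10*n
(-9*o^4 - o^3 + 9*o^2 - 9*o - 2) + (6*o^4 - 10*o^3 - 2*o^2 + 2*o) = -3*o^4 - 11*o^3 + 7*o^2 - 7*o - 2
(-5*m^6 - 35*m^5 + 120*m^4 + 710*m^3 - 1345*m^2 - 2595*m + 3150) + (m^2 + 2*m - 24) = -5*m^6 - 35*m^5 + 120*m^4 + 710*m^3 - 1344*m^2 - 2593*m + 3126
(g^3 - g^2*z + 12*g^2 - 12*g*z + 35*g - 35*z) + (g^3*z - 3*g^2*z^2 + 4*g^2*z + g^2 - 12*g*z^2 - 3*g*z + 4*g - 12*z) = g^3*z + g^3 - 3*g^2*z^2 + 3*g^2*z + 13*g^2 - 12*g*z^2 - 15*g*z + 39*g - 47*z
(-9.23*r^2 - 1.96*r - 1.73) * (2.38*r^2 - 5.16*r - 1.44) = -21.9674*r^4 + 42.962*r^3 + 19.2874*r^2 + 11.7492*r + 2.4912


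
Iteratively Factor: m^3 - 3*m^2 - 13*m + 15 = (m - 1)*(m^2 - 2*m - 15) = (m - 1)*(m + 3)*(m - 5)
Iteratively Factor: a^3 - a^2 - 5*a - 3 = (a + 1)*(a^2 - 2*a - 3) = (a - 3)*(a + 1)*(a + 1)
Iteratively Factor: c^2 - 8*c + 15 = (c - 5)*(c - 3)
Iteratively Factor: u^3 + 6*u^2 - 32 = (u - 2)*(u^2 + 8*u + 16) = (u - 2)*(u + 4)*(u + 4)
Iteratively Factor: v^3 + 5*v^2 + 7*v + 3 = (v + 1)*(v^2 + 4*v + 3) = (v + 1)^2*(v + 3)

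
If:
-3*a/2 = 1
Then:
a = -2/3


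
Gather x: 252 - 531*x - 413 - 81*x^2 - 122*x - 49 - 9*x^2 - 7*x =-90*x^2 - 660*x - 210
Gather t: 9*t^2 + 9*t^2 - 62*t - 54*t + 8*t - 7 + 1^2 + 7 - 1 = 18*t^2 - 108*t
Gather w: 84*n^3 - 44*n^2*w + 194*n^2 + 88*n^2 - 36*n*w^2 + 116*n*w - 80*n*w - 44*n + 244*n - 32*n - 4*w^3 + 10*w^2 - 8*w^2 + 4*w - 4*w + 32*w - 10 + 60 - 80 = 84*n^3 + 282*n^2 + 168*n - 4*w^3 + w^2*(2 - 36*n) + w*(-44*n^2 + 36*n + 32) - 30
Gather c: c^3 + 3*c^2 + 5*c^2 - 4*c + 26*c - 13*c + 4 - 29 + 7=c^3 + 8*c^2 + 9*c - 18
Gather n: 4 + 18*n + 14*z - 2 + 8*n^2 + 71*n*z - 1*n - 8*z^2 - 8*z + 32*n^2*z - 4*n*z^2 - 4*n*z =n^2*(32*z + 8) + n*(-4*z^2 + 67*z + 17) - 8*z^2 + 6*z + 2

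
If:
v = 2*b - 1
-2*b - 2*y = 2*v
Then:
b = 1/3 - y/3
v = -2*y/3 - 1/3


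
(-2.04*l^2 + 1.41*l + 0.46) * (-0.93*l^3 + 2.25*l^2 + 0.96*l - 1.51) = 1.8972*l^5 - 5.9013*l^4 + 0.7863*l^3 + 5.469*l^2 - 1.6875*l - 0.6946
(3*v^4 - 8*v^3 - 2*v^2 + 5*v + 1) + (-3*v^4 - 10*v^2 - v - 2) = -8*v^3 - 12*v^2 + 4*v - 1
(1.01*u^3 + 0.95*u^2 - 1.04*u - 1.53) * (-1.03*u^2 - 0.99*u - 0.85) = -1.0403*u^5 - 1.9784*u^4 - 0.7278*u^3 + 1.798*u^2 + 2.3987*u + 1.3005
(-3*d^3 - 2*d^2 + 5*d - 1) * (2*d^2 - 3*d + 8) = -6*d^5 + 5*d^4 - 8*d^3 - 33*d^2 + 43*d - 8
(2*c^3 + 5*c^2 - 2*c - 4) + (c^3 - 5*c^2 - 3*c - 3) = 3*c^3 - 5*c - 7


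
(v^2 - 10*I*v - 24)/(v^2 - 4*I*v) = (v - 6*I)/v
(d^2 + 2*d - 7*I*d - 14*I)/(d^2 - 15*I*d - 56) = (d + 2)/(d - 8*I)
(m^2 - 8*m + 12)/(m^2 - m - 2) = (m - 6)/(m + 1)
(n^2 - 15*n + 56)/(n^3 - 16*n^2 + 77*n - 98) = (n - 8)/(n^2 - 9*n + 14)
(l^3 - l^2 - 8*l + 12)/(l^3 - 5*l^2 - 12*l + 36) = (l - 2)/(l - 6)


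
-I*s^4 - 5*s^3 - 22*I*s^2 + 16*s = s*(s - 8*I)*(s + 2*I)*(-I*s + 1)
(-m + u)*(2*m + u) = -2*m^2 + m*u + u^2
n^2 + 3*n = n*(n + 3)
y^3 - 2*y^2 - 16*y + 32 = (y - 4)*(y - 2)*(y + 4)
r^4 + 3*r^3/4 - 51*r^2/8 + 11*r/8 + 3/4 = (r - 2)*(r - 1/2)*(r + 1/4)*(r + 3)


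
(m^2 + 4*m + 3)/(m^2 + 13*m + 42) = (m^2 + 4*m + 3)/(m^2 + 13*m + 42)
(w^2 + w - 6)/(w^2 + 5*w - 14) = (w + 3)/(w + 7)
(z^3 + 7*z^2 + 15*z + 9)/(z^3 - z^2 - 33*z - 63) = (z + 1)/(z - 7)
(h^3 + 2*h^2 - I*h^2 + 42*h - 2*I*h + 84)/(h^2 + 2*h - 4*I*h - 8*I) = (h^2 - I*h + 42)/(h - 4*I)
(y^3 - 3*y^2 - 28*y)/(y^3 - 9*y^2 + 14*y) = (y + 4)/(y - 2)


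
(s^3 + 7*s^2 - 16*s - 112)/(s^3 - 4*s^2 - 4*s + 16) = (s^2 + 11*s + 28)/(s^2 - 4)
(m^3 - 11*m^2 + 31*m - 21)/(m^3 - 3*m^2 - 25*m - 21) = (m^2 - 4*m + 3)/(m^2 + 4*m + 3)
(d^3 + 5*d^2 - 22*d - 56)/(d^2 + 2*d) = d + 3 - 28/d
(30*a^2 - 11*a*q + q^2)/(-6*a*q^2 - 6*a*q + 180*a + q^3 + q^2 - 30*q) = (-5*a + q)/(q^2 + q - 30)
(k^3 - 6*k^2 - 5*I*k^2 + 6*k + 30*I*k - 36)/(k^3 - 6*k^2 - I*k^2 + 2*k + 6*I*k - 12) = (k - 6*I)/(k - 2*I)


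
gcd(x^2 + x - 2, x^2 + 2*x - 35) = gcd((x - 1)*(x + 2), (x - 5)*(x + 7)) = 1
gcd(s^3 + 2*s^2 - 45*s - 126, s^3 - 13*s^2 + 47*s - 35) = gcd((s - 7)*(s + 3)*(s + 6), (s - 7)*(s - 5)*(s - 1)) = s - 7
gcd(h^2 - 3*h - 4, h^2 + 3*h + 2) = h + 1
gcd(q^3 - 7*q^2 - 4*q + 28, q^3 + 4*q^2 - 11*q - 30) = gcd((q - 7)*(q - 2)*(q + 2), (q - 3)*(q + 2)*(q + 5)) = q + 2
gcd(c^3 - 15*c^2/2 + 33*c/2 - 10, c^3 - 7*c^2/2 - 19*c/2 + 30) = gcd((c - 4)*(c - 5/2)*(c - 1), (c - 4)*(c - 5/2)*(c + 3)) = c^2 - 13*c/2 + 10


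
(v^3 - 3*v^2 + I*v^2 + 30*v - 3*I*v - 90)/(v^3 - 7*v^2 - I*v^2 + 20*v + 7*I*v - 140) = (v^2 + v*(-3 + 6*I) - 18*I)/(v^2 + v*(-7 + 4*I) - 28*I)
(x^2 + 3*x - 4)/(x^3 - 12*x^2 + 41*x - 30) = (x + 4)/(x^2 - 11*x + 30)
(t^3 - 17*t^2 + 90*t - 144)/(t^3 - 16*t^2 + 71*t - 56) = (t^2 - 9*t + 18)/(t^2 - 8*t + 7)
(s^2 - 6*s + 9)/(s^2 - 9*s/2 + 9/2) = 2*(s - 3)/(2*s - 3)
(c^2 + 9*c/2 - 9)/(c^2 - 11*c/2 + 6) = (c + 6)/(c - 4)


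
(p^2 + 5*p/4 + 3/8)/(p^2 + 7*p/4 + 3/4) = (p + 1/2)/(p + 1)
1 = 1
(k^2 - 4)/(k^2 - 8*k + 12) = (k + 2)/(k - 6)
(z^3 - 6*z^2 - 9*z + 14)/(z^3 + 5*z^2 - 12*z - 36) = (z^2 - 8*z + 7)/(z^2 + 3*z - 18)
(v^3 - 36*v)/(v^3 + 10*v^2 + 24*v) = (v - 6)/(v + 4)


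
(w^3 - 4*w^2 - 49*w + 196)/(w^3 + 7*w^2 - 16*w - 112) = (w - 7)/(w + 4)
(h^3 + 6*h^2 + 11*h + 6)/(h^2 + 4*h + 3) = h + 2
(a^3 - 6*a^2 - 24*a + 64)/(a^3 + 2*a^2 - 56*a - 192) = (a - 2)/(a + 6)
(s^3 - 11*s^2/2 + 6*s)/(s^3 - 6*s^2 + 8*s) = (s - 3/2)/(s - 2)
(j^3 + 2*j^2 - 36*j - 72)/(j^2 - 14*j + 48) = (j^2 + 8*j + 12)/(j - 8)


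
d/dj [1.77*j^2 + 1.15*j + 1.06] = 3.54*j + 1.15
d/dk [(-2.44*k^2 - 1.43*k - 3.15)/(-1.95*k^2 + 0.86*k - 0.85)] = (-4.8869*k^2 - 8.137*k + 3.9245)/(3.8025*k^4 - 3.354*k^3 + 4.0546*k^2 - 1.462*k + 0.7225)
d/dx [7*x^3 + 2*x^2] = x*(21*x + 4)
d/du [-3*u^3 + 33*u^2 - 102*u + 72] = -9*u^2 + 66*u - 102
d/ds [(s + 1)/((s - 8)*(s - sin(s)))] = ((s - 8)*(s + 1)*(cos(s) - 1) + (s - 8)*(s - sin(s)) - (s + 1)*(s - sin(s)))/((s - 8)^2*(s - sin(s))^2)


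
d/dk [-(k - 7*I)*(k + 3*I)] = -2*k + 4*I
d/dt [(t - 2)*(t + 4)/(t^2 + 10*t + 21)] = 2*(4*t^2 + 29*t + 61)/(t^4 + 20*t^3 + 142*t^2 + 420*t + 441)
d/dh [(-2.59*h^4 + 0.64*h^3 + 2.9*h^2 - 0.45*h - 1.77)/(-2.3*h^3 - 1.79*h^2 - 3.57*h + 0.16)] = (5.957*h^6 + 9.2722*h^5 + 33.2633*h^4 - 8.2972*h^3 - 23.0643*h^2 - 5.4086*h - 6.3909)/(5.29*h^6 + 8.234*h^5 + 19.6261*h^4 + 12.0446*h^3 + 12.1721*h^2 - 1.1424*h + 0.0256)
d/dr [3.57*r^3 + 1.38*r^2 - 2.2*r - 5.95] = 10.71*r^2 + 2.76*r - 2.2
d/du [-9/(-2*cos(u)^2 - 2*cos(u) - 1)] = 18*(sin(u) + sin(2*u))/(2*cos(u) + cos(2*u) + 2)^2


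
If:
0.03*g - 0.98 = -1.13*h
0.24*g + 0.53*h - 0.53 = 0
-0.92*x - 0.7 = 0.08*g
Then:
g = 0.31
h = 0.86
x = -0.79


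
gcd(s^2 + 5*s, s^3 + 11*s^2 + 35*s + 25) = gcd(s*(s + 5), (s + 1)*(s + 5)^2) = s + 5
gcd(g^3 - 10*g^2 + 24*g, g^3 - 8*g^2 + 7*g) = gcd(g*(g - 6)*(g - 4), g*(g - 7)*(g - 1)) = g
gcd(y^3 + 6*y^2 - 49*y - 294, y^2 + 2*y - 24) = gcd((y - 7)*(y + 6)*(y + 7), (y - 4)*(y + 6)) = y + 6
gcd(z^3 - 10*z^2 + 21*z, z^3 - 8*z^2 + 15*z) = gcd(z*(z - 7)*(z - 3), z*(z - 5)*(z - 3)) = z^2 - 3*z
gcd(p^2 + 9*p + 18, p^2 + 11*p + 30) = p + 6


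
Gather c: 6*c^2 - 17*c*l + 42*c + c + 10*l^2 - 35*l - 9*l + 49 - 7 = 6*c^2 + c*(43 - 17*l) + 10*l^2 - 44*l + 42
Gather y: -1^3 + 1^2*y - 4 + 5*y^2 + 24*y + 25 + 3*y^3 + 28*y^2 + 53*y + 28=3*y^3 + 33*y^2 + 78*y + 48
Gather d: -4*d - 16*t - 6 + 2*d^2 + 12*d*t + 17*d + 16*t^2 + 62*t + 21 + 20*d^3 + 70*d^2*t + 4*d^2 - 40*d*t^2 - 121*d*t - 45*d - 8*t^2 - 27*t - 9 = 20*d^3 + d^2*(70*t + 6) + d*(-40*t^2 - 109*t - 32) + 8*t^2 + 19*t + 6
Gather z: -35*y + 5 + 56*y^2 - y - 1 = 56*y^2 - 36*y + 4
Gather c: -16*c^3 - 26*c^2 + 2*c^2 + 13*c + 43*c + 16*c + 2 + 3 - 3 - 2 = -16*c^3 - 24*c^2 + 72*c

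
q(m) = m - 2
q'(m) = 1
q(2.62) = 0.62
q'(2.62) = 1.00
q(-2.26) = -4.26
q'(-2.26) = 1.00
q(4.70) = 2.70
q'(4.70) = 1.00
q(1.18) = -0.82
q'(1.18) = 1.00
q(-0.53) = -2.53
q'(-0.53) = 1.00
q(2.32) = 0.32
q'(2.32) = 1.00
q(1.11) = -0.89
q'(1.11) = 1.00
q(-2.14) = -4.14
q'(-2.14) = 1.00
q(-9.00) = -11.00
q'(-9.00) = 1.00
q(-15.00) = -17.00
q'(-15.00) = 1.00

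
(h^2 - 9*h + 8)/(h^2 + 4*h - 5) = (h - 8)/(h + 5)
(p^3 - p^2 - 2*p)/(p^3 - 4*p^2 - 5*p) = (p - 2)/(p - 5)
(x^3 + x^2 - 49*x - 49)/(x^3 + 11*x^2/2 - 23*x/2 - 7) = 2*(x^2 - 6*x - 7)/(2*x^2 - 3*x - 2)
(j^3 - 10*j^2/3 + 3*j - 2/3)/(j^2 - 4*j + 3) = (3*j^2 - 7*j + 2)/(3*(j - 3))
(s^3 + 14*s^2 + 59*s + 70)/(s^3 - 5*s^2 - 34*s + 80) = (s^2 + 9*s + 14)/(s^2 - 10*s + 16)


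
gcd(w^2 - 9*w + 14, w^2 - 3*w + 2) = w - 2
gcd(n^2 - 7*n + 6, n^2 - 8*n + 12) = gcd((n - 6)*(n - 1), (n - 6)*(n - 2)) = n - 6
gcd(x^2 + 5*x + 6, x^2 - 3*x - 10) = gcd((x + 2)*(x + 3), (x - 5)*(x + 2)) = x + 2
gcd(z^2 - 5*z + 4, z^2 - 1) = z - 1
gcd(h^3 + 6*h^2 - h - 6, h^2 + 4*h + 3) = h + 1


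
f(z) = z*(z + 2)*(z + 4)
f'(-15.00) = 503.00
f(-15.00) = -2145.00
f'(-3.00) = -1.00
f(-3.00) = 3.00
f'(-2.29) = -3.75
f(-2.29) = 1.14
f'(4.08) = 106.90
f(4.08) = 200.44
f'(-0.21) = 5.61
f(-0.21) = -1.42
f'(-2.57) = -3.03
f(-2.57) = 2.09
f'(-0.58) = 2.05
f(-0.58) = -2.82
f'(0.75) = 18.69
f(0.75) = 9.80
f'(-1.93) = -3.99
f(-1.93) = -0.28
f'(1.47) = 32.12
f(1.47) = 27.90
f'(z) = z*(z + 2) + z*(z + 4) + (z + 2)*(z + 4) = 3*z^2 + 12*z + 8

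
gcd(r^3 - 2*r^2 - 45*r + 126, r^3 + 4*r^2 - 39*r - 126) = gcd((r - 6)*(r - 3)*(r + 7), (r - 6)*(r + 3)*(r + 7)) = r^2 + r - 42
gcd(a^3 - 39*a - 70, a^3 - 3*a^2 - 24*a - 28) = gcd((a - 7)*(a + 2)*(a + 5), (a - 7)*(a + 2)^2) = a^2 - 5*a - 14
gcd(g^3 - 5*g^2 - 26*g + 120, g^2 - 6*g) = g - 6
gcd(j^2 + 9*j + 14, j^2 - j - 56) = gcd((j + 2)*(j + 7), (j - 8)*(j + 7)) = j + 7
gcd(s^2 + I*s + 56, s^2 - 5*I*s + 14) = s - 7*I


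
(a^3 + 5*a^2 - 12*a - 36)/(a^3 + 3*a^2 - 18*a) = (a + 2)/a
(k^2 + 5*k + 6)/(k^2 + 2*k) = (k + 3)/k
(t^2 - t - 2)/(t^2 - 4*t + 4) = (t + 1)/(t - 2)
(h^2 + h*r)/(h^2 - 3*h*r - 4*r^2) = h/(h - 4*r)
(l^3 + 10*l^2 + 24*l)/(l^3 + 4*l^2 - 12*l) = (l + 4)/(l - 2)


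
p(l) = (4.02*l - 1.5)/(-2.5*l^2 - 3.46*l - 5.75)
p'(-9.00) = 0.03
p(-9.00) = 0.21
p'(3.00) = 0.03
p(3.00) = -0.27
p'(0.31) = -0.59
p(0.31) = 0.04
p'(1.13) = -0.14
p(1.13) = -0.24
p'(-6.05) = 0.07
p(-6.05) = 0.34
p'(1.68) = -0.04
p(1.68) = -0.28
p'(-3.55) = 0.20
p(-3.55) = 0.63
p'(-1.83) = 0.31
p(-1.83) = 1.14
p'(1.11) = -0.15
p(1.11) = -0.23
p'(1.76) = -0.03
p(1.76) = -0.28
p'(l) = (4.02*l - 1.5)*(5.0*l + 3.46)/(-2.5*l^2 - 3.46*l - 5.75)^2 + 4.02/(-2.5*l^2 - 3.46*l - 5.75)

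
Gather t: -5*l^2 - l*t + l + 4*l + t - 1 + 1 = -5*l^2 + 5*l + t*(1 - l)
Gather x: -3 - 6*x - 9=-6*x - 12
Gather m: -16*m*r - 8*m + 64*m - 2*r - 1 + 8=m*(56 - 16*r) - 2*r + 7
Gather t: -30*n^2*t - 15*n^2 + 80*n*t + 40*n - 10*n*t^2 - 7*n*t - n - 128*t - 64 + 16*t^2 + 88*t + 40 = -15*n^2 + 39*n + t^2*(16 - 10*n) + t*(-30*n^2 + 73*n - 40) - 24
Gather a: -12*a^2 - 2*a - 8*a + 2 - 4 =-12*a^2 - 10*a - 2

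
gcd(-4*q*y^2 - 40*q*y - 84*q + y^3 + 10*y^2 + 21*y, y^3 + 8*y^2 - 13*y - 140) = y + 7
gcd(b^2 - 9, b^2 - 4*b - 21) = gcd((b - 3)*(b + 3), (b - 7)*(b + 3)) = b + 3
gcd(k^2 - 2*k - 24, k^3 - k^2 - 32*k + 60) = 1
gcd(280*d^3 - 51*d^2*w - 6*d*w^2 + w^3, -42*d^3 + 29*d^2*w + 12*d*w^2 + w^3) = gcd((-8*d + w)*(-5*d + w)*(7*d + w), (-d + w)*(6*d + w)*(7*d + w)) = 7*d + w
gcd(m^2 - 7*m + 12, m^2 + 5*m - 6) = 1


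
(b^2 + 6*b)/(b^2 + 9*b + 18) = b/(b + 3)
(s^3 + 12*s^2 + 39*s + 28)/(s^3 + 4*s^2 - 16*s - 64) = (s^2 + 8*s + 7)/(s^2 - 16)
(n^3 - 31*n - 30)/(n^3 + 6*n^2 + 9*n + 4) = (n^2 - n - 30)/(n^2 + 5*n + 4)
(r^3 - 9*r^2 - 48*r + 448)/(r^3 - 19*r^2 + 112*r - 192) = (r + 7)/(r - 3)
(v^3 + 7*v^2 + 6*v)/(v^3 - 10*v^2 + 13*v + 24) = v*(v + 6)/(v^2 - 11*v + 24)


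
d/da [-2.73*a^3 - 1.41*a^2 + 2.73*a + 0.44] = -8.19*a^2 - 2.82*a + 2.73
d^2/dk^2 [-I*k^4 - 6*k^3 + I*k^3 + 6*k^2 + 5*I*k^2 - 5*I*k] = -12*I*k^2 + 6*k*(-6 + I) + 12 + 10*I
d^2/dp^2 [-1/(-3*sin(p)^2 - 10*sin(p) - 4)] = 2*(-18*sin(p)^4 - 45*sin(p)^3 + sin(p)^2 + 110*sin(p) + 88)/(3*sin(p)^2 + 10*sin(p) + 4)^3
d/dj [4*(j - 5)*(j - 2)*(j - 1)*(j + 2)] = 16*j^3 - 72*j^2 + 8*j + 96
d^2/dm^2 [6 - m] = 0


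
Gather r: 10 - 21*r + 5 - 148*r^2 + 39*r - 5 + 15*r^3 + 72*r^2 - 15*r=15*r^3 - 76*r^2 + 3*r + 10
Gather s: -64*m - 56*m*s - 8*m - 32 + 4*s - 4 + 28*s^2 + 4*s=-72*m + 28*s^2 + s*(8 - 56*m) - 36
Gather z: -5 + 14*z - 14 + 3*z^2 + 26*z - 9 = 3*z^2 + 40*z - 28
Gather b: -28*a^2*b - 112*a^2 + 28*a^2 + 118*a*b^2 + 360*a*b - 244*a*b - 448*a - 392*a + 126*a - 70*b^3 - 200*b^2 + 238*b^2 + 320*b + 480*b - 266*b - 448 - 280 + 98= -84*a^2 - 714*a - 70*b^3 + b^2*(118*a + 38) + b*(-28*a^2 + 116*a + 534) - 630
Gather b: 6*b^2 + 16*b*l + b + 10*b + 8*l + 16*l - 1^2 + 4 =6*b^2 + b*(16*l + 11) + 24*l + 3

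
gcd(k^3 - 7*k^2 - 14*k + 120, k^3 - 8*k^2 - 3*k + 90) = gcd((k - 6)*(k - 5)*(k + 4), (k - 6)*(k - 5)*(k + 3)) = k^2 - 11*k + 30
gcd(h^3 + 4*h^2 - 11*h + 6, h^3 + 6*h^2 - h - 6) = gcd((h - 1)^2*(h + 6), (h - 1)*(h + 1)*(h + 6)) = h^2 + 5*h - 6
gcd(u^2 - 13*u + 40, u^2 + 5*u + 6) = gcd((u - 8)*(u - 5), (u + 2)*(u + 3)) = 1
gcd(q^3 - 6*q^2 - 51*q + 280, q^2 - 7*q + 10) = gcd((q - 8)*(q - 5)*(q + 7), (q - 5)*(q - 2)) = q - 5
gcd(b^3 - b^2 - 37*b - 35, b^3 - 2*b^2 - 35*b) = b^2 - 2*b - 35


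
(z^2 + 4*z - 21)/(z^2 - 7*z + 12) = (z + 7)/(z - 4)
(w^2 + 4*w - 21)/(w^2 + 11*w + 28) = (w - 3)/(w + 4)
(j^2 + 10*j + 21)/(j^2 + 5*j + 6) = (j + 7)/(j + 2)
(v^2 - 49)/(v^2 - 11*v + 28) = (v + 7)/(v - 4)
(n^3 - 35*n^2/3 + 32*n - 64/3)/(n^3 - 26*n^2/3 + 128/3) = (n - 1)/(n + 2)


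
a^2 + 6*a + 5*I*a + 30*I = (a + 6)*(a + 5*I)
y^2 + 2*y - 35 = (y - 5)*(y + 7)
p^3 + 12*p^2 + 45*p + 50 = (p + 2)*(p + 5)^2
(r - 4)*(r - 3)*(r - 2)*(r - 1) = r^4 - 10*r^3 + 35*r^2 - 50*r + 24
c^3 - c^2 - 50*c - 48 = (c - 8)*(c + 1)*(c + 6)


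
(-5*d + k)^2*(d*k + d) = 25*d^3*k + 25*d^3 - 10*d^2*k^2 - 10*d^2*k + d*k^3 + d*k^2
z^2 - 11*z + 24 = (z - 8)*(z - 3)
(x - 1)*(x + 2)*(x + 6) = x^3 + 7*x^2 + 4*x - 12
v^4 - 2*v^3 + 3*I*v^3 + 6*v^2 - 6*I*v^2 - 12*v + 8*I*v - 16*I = (v - 2)*(v - 2*I)*(v + I)*(v + 4*I)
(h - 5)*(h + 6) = h^2 + h - 30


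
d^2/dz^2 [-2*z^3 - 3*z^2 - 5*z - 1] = -12*z - 6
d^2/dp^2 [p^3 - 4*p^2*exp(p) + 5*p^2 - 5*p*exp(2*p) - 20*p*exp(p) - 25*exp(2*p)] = -4*p^2*exp(p) - 20*p*exp(2*p) - 36*p*exp(p) + 6*p - 120*exp(2*p) - 48*exp(p) + 10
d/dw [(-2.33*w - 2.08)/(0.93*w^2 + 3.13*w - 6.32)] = (2.1669*w^2 + 3.8688*w + 21.236)/(0.8649*w^4 + 5.8218*w^3 - 1.9583*w^2 - 39.5632*w + 39.9424)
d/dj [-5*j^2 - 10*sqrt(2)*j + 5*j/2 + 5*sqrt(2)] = -10*j - 10*sqrt(2) + 5/2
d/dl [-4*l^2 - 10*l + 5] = -8*l - 10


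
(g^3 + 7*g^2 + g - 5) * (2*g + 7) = 2*g^4 + 21*g^3 + 51*g^2 - 3*g - 35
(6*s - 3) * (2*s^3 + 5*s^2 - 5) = 12*s^4 + 24*s^3 - 15*s^2 - 30*s + 15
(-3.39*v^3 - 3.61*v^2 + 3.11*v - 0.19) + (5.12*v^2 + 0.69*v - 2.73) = -3.39*v^3 + 1.51*v^2 + 3.8*v - 2.92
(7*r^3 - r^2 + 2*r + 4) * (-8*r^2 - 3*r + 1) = -56*r^5 - 13*r^4 - 6*r^3 - 39*r^2 - 10*r + 4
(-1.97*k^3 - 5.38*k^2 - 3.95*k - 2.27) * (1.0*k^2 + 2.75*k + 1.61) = -1.97*k^5 - 10.7975*k^4 - 21.9167*k^3 - 21.7943*k^2 - 12.602*k - 3.6547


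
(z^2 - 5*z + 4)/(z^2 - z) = (z - 4)/z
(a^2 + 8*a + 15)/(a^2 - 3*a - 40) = (a + 3)/(a - 8)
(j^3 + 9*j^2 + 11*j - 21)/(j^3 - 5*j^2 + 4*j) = (j^2 + 10*j + 21)/(j*(j - 4))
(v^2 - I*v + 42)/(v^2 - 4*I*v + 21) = (v + 6*I)/(v + 3*I)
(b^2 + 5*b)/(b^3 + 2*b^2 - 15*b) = 1/(b - 3)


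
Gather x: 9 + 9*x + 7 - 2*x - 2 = 7*x + 14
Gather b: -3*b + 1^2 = 1 - 3*b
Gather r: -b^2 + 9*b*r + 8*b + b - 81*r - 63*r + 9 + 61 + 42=-b^2 + 9*b + r*(9*b - 144) + 112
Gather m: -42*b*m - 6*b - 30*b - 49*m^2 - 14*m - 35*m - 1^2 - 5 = -36*b - 49*m^2 + m*(-42*b - 49) - 6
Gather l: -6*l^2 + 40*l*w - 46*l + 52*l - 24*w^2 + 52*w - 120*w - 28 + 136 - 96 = -6*l^2 + l*(40*w + 6) - 24*w^2 - 68*w + 12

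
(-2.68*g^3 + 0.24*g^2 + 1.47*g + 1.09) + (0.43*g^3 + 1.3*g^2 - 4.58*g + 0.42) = -2.25*g^3 + 1.54*g^2 - 3.11*g + 1.51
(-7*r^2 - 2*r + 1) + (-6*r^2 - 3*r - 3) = -13*r^2 - 5*r - 2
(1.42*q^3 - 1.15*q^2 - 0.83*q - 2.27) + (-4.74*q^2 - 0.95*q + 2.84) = 1.42*q^3 - 5.89*q^2 - 1.78*q + 0.57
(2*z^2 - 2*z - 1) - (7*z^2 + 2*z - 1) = -5*z^2 - 4*z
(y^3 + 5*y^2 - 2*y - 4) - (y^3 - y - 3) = 5*y^2 - y - 1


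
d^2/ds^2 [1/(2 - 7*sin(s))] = 7*(7*sin(s)^2 + 2*sin(s) - 14)/(7*sin(s) - 2)^3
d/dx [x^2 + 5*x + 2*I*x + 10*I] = 2*x + 5 + 2*I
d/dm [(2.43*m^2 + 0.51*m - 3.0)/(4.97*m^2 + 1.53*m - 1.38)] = (1.1832*m^2 + 23.1132*m + 3.8862)/(24.7009*m^4 + 15.2082*m^3 - 11.3763*m^2 - 4.2228*m + 1.9044)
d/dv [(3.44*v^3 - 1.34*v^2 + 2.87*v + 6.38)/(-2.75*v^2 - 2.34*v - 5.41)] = (-9.46*v^4 - 16.0992*v^3 - 44.8031*v^2 + 49.5888*v - 0.597500000000004)/(7.5625*v^4 + 12.87*v^3 + 35.2306*v^2 + 25.3188*v + 29.2681)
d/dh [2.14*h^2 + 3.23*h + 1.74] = 4.28*h + 3.23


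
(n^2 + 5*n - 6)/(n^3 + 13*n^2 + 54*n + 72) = (n - 1)/(n^2 + 7*n + 12)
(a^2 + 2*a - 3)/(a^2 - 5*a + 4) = (a + 3)/(a - 4)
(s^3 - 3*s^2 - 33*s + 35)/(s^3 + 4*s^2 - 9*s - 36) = (s^3 - 3*s^2 - 33*s + 35)/(s^3 + 4*s^2 - 9*s - 36)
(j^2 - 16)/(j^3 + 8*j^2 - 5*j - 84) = (j - 4)/(j^2 + 4*j - 21)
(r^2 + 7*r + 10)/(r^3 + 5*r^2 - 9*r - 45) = (r + 2)/(r^2 - 9)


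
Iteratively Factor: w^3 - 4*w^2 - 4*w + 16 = (w + 2)*(w^2 - 6*w + 8) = (w - 4)*(w + 2)*(w - 2)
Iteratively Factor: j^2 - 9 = (j - 3)*(j + 3)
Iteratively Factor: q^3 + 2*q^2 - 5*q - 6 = (q + 3)*(q^2 - q - 2) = (q - 2)*(q + 3)*(q + 1)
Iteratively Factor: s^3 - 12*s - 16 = (s - 4)*(s^2 + 4*s + 4) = (s - 4)*(s + 2)*(s + 2)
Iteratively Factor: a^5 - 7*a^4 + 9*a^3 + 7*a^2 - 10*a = (a - 1)*(a^4 - 6*a^3 + 3*a^2 + 10*a) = (a - 1)*(a + 1)*(a^3 - 7*a^2 + 10*a) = (a - 2)*(a - 1)*(a + 1)*(a^2 - 5*a) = a*(a - 2)*(a - 1)*(a + 1)*(a - 5)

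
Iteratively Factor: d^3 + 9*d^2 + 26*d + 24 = (d + 4)*(d^2 + 5*d + 6) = (d + 2)*(d + 4)*(d + 3)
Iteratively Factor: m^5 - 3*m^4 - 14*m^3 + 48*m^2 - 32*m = (m - 2)*(m^4 - m^3 - 16*m^2 + 16*m) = m*(m - 2)*(m^3 - m^2 - 16*m + 16) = m*(m - 2)*(m - 1)*(m^2 - 16) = m*(m - 4)*(m - 2)*(m - 1)*(m + 4)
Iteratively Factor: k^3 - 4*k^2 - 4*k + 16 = (k - 4)*(k^2 - 4) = (k - 4)*(k + 2)*(k - 2)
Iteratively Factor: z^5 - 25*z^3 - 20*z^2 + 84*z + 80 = (z - 2)*(z^4 + 2*z^3 - 21*z^2 - 62*z - 40) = (z - 5)*(z - 2)*(z^3 + 7*z^2 + 14*z + 8) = (z - 5)*(z - 2)*(z + 2)*(z^2 + 5*z + 4) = (z - 5)*(z - 2)*(z + 1)*(z + 2)*(z + 4)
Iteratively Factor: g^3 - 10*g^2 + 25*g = (g - 5)*(g^2 - 5*g) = (g - 5)^2*(g)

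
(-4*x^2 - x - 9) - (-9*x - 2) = -4*x^2 + 8*x - 7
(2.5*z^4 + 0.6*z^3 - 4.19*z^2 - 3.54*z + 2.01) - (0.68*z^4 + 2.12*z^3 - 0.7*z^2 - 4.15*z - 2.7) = 1.82*z^4 - 1.52*z^3 - 3.49*z^2 + 0.61*z + 4.71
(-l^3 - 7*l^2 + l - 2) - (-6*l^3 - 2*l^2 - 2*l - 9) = 5*l^3 - 5*l^2 + 3*l + 7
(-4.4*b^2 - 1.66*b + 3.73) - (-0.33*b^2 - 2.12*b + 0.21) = -4.07*b^2 + 0.46*b + 3.52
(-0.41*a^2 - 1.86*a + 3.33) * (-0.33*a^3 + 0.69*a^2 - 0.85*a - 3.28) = 0.1353*a^5 + 0.3309*a^4 - 2.0338*a^3 + 5.2235*a^2 + 3.2703*a - 10.9224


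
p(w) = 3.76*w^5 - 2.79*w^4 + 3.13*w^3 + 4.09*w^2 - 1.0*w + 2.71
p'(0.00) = -1.00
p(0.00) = 2.71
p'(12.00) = 372001.64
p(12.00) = 883743.19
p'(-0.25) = -2.21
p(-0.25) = 3.15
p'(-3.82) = 4730.10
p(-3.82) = -3760.83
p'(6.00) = 22340.36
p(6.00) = 26441.95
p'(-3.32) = 2767.81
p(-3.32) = -1919.02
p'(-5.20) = 15525.39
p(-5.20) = -16657.21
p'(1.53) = 96.55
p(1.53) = 38.20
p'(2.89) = 1143.13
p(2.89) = 672.92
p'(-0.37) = -1.82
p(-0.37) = 3.40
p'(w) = 18.8*w^4 - 11.16*w^3 + 9.39*w^2 + 8.18*w - 1.0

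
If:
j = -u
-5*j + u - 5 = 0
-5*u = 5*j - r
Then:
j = -5/6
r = 0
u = 5/6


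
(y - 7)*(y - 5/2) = y^2 - 19*y/2 + 35/2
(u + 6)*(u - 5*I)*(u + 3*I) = u^3 + 6*u^2 - 2*I*u^2 + 15*u - 12*I*u + 90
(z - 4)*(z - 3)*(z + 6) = z^3 - z^2 - 30*z + 72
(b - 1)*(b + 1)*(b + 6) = b^3 + 6*b^2 - b - 6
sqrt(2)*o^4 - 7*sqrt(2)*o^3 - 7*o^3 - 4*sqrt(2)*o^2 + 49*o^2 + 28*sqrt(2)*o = o*(o - 7)*(o - 4*sqrt(2))*(sqrt(2)*o + 1)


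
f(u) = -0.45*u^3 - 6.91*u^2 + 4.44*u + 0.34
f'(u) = -1.35*u^2 - 13.82*u + 4.44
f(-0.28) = -1.44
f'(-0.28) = 8.20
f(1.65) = -13.17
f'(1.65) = -22.04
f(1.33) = -7.04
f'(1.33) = -16.33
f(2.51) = -39.17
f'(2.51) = -38.75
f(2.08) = -24.37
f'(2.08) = -30.15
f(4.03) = -123.44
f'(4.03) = -73.18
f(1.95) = -20.61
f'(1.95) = -27.64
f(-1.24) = -14.93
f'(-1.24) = 19.50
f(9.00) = -847.46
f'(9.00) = -229.29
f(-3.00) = -63.02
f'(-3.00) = 33.75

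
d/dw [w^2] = 2*w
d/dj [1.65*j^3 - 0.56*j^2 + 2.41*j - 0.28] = 4.95*j^2 - 1.12*j + 2.41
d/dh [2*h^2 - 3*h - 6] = 4*h - 3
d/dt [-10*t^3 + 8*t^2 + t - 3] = -30*t^2 + 16*t + 1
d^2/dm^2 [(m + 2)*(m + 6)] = 2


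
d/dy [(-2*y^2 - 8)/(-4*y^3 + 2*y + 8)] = (-2*y*(-2*y^3 + y + 4) - (y^2 + 4)*(6*y^2 - 1))/(-2*y^3 + y + 4)^2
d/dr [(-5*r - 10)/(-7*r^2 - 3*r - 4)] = 5*(7*r^2 + 3*r - (r + 2)*(14*r + 3) + 4)/(7*r^2 + 3*r + 4)^2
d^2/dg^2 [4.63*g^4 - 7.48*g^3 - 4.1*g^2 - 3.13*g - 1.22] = 55.56*g^2 - 44.88*g - 8.2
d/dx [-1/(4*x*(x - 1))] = (2*x - 1)/(4*x^2*(x - 1)^2)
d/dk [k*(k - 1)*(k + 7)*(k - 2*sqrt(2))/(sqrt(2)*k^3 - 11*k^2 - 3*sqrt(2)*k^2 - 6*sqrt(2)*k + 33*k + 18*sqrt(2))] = (sqrt(2)*k^6 - 22*k^5 - 6*sqrt(2)*k^5 - 7*sqrt(2)*k^4 + 69*k^4 - 132*sqrt(2)*k^3 + 388*k^3 - 219*k^2 + 124*sqrt(2)*k^2 - 864*k - 252*sqrt(2)*k + 504)/(2*k^6 - 22*sqrt(2)*k^5 - 12*k^5 + 115*k^4 + 132*sqrt(2)*k^4 - 582*k^3 - 66*sqrt(2)*k^3 - 792*sqrt(2)*k^2 + 945*k^2 - 432*k + 1188*sqrt(2)*k + 648)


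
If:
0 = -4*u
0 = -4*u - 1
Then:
No Solution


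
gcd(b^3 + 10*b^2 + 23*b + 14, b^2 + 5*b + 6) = b + 2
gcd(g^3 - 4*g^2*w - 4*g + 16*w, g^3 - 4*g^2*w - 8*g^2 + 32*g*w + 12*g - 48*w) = -g^2 + 4*g*w + 2*g - 8*w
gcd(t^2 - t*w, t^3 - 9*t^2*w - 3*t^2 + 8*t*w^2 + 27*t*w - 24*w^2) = t - w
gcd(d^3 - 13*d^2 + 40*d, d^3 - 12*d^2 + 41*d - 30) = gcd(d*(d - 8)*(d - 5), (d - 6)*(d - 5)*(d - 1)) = d - 5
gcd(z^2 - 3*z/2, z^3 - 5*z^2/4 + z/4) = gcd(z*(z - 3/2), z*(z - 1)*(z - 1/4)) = z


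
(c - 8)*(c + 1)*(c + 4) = c^3 - 3*c^2 - 36*c - 32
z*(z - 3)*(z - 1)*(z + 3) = z^4 - z^3 - 9*z^2 + 9*z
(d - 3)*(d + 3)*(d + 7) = d^3 + 7*d^2 - 9*d - 63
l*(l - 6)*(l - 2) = l^3 - 8*l^2 + 12*l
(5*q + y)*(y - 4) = 5*q*y - 20*q + y^2 - 4*y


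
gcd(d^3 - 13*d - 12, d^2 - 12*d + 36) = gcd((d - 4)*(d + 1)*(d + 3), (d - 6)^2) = 1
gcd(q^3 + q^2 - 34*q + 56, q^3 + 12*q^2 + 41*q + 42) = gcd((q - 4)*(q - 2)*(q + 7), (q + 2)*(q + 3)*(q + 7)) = q + 7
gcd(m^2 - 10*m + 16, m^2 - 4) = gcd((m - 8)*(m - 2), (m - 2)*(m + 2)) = m - 2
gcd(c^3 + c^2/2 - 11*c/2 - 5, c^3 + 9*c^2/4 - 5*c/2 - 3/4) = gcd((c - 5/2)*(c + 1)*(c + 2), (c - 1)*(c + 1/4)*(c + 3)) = 1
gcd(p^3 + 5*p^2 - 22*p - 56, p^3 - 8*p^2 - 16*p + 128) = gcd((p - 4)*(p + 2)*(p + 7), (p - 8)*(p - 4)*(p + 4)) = p - 4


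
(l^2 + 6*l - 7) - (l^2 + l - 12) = 5*l + 5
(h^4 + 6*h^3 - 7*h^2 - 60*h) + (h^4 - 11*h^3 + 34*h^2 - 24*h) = 2*h^4 - 5*h^3 + 27*h^2 - 84*h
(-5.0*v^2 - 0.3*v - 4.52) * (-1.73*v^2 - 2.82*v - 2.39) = 8.65*v^4 + 14.619*v^3 + 20.6156*v^2 + 13.4634*v + 10.8028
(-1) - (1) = -2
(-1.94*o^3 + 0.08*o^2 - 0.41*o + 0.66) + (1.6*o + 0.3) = -1.94*o^3 + 0.08*o^2 + 1.19*o + 0.96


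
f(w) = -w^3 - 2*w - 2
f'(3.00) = -29.00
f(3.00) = -35.00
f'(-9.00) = -245.00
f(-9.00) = 745.00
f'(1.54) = -9.11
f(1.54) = -8.73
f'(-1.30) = -7.07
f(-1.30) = 2.80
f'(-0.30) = -2.27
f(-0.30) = -1.37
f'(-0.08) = -2.02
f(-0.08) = -1.84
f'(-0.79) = -3.87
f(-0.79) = 0.07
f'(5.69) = -99.13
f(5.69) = -197.60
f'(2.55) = -21.51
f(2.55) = -23.68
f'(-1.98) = -13.76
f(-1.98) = 9.72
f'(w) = -3*w^2 - 2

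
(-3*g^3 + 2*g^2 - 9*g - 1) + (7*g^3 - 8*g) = 4*g^3 + 2*g^2 - 17*g - 1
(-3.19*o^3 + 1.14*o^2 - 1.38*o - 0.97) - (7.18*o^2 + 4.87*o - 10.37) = -3.19*o^3 - 6.04*o^2 - 6.25*o + 9.4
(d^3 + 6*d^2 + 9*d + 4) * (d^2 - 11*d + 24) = d^5 - 5*d^4 - 33*d^3 + 49*d^2 + 172*d + 96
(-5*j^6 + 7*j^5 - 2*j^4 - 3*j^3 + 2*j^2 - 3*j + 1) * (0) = 0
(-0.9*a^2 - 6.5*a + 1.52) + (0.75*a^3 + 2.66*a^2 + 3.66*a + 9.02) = 0.75*a^3 + 1.76*a^2 - 2.84*a + 10.54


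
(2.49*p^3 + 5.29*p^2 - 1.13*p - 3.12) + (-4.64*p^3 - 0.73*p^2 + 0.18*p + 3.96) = -2.15*p^3 + 4.56*p^2 - 0.95*p + 0.84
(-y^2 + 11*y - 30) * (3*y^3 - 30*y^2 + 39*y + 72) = -3*y^5 + 63*y^4 - 459*y^3 + 1257*y^2 - 378*y - 2160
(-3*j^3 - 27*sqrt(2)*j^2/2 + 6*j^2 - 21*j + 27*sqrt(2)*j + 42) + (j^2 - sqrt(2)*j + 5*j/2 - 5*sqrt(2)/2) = -3*j^3 - 27*sqrt(2)*j^2/2 + 7*j^2 - 37*j/2 + 26*sqrt(2)*j - 5*sqrt(2)/2 + 42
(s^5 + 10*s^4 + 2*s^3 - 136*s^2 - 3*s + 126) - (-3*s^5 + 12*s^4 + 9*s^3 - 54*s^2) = 4*s^5 - 2*s^4 - 7*s^3 - 82*s^2 - 3*s + 126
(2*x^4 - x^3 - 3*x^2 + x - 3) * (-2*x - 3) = -4*x^5 - 4*x^4 + 9*x^3 + 7*x^2 + 3*x + 9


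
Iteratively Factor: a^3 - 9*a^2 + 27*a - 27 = (a - 3)*(a^2 - 6*a + 9) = (a - 3)^2*(a - 3)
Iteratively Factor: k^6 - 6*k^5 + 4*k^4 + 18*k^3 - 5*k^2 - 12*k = (k - 1)*(k^5 - 5*k^4 - k^3 + 17*k^2 + 12*k) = (k - 3)*(k - 1)*(k^4 - 2*k^3 - 7*k^2 - 4*k) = k*(k - 3)*(k - 1)*(k^3 - 2*k^2 - 7*k - 4) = k*(k - 3)*(k - 1)*(k + 1)*(k^2 - 3*k - 4) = k*(k - 3)*(k - 1)*(k + 1)^2*(k - 4)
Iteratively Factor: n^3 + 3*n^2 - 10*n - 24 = (n + 2)*(n^2 + n - 12) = (n + 2)*(n + 4)*(n - 3)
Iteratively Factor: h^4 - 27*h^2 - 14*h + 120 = (h - 5)*(h^3 + 5*h^2 - 2*h - 24) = (h - 5)*(h - 2)*(h^2 + 7*h + 12) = (h - 5)*(h - 2)*(h + 3)*(h + 4)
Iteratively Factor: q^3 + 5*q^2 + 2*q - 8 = (q + 2)*(q^2 + 3*q - 4) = (q - 1)*(q + 2)*(q + 4)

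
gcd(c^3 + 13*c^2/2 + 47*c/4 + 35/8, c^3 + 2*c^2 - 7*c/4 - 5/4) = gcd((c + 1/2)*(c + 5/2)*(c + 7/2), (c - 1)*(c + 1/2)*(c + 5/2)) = c^2 + 3*c + 5/4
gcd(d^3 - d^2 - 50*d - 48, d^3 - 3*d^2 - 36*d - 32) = d^2 - 7*d - 8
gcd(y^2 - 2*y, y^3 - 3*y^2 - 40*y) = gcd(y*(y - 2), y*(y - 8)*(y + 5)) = y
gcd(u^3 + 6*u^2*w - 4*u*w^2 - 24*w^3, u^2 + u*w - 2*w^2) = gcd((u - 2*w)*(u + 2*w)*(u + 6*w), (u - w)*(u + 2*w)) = u + 2*w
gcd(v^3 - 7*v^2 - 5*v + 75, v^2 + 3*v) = v + 3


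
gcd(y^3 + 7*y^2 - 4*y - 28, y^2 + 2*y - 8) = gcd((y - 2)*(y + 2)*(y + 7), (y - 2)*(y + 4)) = y - 2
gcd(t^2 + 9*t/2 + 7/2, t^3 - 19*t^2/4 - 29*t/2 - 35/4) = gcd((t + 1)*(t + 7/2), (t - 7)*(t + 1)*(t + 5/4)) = t + 1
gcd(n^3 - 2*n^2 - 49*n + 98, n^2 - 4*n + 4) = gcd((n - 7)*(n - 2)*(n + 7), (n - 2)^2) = n - 2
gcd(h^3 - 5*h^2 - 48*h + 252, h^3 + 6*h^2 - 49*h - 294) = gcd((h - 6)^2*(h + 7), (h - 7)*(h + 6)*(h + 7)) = h + 7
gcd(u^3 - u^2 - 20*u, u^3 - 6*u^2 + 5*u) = u^2 - 5*u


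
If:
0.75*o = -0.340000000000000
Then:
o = -0.45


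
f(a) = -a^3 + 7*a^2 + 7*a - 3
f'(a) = -3*a^2 + 14*a + 7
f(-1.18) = 0.13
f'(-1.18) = -13.70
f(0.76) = 5.92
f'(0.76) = 15.91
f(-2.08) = 21.72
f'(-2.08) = -35.10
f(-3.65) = 113.33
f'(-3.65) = -84.07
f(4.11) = 74.59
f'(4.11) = 13.86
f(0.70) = 4.99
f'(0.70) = 15.33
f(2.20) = 35.63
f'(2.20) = 23.28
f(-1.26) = 1.29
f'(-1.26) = -15.40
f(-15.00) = 4842.00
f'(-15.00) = -878.00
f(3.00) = 54.00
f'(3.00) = 22.00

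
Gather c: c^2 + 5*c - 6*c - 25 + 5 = c^2 - c - 20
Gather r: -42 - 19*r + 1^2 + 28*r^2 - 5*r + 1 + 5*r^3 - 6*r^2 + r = 5*r^3 + 22*r^2 - 23*r - 40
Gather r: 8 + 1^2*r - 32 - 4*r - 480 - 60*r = -63*r - 504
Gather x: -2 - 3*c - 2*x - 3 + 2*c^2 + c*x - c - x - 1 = 2*c^2 - 4*c + x*(c - 3) - 6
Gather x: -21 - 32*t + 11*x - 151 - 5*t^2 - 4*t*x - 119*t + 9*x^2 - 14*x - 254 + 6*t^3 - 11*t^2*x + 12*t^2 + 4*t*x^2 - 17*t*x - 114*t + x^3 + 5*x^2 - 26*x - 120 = 6*t^3 + 7*t^2 - 265*t + x^3 + x^2*(4*t + 14) + x*(-11*t^2 - 21*t - 29) - 546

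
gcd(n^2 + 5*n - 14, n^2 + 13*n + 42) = n + 7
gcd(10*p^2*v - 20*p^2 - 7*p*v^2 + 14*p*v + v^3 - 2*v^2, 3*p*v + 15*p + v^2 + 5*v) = 1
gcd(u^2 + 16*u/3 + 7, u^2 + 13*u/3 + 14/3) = u + 7/3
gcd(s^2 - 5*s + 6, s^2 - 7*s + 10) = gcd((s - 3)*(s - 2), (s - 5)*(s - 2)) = s - 2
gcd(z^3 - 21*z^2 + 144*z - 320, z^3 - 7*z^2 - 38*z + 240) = z^2 - 13*z + 40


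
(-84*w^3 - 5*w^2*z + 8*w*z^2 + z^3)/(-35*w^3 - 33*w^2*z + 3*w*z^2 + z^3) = (-12*w^2 + w*z + z^2)/(-5*w^2 - 4*w*z + z^2)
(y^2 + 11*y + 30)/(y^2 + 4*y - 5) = (y + 6)/(y - 1)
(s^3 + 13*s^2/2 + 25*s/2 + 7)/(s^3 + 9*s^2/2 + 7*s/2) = (s + 2)/s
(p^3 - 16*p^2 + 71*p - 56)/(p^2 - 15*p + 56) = p - 1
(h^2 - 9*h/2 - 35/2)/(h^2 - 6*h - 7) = (h + 5/2)/(h + 1)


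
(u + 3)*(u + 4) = u^2 + 7*u + 12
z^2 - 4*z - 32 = (z - 8)*(z + 4)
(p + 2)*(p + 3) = p^2 + 5*p + 6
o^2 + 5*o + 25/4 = (o + 5/2)^2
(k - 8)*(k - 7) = k^2 - 15*k + 56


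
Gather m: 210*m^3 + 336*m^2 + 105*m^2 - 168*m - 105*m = 210*m^3 + 441*m^2 - 273*m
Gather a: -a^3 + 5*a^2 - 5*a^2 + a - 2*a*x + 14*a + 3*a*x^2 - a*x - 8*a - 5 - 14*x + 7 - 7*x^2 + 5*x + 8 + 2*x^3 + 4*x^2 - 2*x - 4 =-a^3 + a*(3*x^2 - 3*x + 7) + 2*x^3 - 3*x^2 - 11*x + 6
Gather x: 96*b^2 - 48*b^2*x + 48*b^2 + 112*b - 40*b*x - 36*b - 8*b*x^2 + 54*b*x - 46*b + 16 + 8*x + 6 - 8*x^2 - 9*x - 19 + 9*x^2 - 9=144*b^2 + 30*b + x^2*(1 - 8*b) + x*(-48*b^2 + 14*b - 1) - 6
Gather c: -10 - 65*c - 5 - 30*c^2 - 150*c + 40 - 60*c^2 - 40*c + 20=-90*c^2 - 255*c + 45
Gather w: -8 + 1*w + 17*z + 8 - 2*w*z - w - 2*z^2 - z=-2*w*z - 2*z^2 + 16*z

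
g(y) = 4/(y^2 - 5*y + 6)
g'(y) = 4*(5 - 2*y)/(y^2 - 5*y + 6)^2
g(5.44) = 0.48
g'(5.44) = -0.33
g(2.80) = -25.00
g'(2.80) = -93.75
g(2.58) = -16.42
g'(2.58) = -10.79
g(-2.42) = 0.17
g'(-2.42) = 0.07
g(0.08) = 0.71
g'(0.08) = 0.62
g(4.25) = 1.42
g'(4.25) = -1.77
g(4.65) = 0.91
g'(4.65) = -0.90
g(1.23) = 2.93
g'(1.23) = 5.47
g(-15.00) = 0.01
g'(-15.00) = 0.00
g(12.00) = 0.04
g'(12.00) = -0.00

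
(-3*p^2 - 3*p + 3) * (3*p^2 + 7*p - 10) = -9*p^4 - 30*p^3 + 18*p^2 + 51*p - 30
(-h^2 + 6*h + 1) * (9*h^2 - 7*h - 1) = -9*h^4 + 61*h^3 - 32*h^2 - 13*h - 1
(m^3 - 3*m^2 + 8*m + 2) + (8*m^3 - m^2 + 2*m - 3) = 9*m^3 - 4*m^2 + 10*m - 1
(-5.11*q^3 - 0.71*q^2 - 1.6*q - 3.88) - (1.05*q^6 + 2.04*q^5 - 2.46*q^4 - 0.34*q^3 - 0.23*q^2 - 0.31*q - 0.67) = -1.05*q^6 - 2.04*q^5 + 2.46*q^4 - 4.77*q^3 - 0.48*q^2 - 1.29*q - 3.21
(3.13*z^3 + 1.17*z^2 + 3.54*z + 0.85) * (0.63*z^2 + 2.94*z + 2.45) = 1.9719*z^5 + 9.9393*z^4 + 13.3385*z^3 + 13.8096*z^2 + 11.172*z + 2.0825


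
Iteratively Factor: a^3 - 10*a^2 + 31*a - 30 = (a - 2)*(a^2 - 8*a + 15) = (a - 3)*(a - 2)*(a - 5)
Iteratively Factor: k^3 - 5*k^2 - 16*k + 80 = (k - 4)*(k^2 - k - 20) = (k - 4)*(k + 4)*(k - 5)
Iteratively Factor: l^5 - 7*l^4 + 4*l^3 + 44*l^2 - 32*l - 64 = (l - 2)*(l^4 - 5*l^3 - 6*l^2 + 32*l + 32) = (l - 2)*(l + 1)*(l^3 - 6*l^2 + 32) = (l - 4)*(l - 2)*(l + 1)*(l^2 - 2*l - 8) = (l - 4)*(l - 2)*(l + 1)*(l + 2)*(l - 4)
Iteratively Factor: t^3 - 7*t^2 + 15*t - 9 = (t - 3)*(t^2 - 4*t + 3) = (t - 3)^2*(t - 1)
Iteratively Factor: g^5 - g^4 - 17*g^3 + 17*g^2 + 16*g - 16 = (g - 1)*(g^4 - 17*g^2 + 16) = (g - 1)*(g + 4)*(g^3 - 4*g^2 - g + 4) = (g - 1)^2*(g + 4)*(g^2 - 3*g - 4) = (g - 1)^2*(g + 1)*(g + 4)*(g - 4)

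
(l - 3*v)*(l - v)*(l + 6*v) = l^3 + 2*l^2*v - 21*l*v^2 + 18*v^3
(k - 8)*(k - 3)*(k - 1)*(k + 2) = k^4 - 10*k^3 + 11*k^2 + 46*k - 48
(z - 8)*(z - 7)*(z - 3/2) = z^3 - 33*z^2/2 + 157*z/2 - 84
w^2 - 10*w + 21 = (w - 7)*(w - 3)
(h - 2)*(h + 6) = h^2 + 4*h - 12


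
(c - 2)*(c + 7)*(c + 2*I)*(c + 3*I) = c^4 + 5*c^3 + 5*I*c^3 - 20*c^2 + 25*I*c^2 - 30*c - 70*I*c + 84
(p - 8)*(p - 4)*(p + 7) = p^3 - 5*p^2 - 52*p + 224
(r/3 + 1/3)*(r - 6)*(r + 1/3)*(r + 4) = r^4/3 - 2*r^3/9 - 79*r^2/9 - 98*r/9 - 8/3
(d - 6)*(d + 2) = d^2 - 4*d - 12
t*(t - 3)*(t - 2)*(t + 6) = t^4 + t^3 - 24*t^2 + 36*t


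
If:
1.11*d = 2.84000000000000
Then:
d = 2.56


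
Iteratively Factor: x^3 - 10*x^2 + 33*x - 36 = (x - 3)*(x^2 - 7*x + 12) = (x - 4)*(x - 3)*(x - 3)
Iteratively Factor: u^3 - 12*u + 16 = (u - 2)*(u^2 + 2*u - 8) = (u - 2)^2*(u + 4)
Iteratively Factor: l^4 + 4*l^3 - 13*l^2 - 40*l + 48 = (l + 4)*(l^3 - 13*l + 12) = (l + 4)^2*(l^2 - 4*l + 3) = (l - 3)*(l + 4)^2*(l - 1)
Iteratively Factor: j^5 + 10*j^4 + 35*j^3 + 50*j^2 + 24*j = (j + 1)*(j^4 + 9*j^3 + 26*j^2 + 24*j) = (j + 1)*(j + 4)*(j^3 + 5*j^2 + 6*j) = (j + 1)*(j + 2)*(j + 4)*(j^2 + 3*j) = (j + 1)*(j + 2)*(j + 3)*(j + 4)*(j)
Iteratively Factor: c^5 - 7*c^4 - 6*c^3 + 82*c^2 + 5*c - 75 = (c + 3)*(c^4 - 10*c^3 + 24*c^2 + 10*c - 25) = (c - 1)*(c + 3)*(c^3 - 9*c^2 + 15*c + 25) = (c - 5)*(c - 1)*(c + 3)*(c^2 - 4*c - 5) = (c - 5)*(c - 1)*(c + 1)*(c + 3)*(c - 5)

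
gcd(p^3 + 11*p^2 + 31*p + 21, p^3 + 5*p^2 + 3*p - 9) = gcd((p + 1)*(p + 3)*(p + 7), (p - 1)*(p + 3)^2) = p + 3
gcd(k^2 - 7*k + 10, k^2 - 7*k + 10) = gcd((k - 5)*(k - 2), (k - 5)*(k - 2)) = k^2 - 7*k + 10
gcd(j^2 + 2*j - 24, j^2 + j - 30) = j + 6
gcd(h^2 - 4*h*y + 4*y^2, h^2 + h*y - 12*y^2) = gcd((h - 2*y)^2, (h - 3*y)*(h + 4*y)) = 1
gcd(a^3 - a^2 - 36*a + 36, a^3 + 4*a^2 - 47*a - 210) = a + 6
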